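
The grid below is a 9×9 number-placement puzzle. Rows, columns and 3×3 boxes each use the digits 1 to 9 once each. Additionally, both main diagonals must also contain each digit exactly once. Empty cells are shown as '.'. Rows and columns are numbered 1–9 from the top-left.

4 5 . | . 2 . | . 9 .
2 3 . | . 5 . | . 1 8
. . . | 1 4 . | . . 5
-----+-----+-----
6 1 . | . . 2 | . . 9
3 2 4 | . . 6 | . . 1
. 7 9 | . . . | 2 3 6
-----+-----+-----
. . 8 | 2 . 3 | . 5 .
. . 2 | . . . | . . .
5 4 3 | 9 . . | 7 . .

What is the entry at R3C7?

3

R4C3 = 5: row 4 has {1,2,6,9}; col 3 has {2,3,4,8,9}; box has {1,2,3,4,6,7,9} → only 5 remains.
R6C1 = 8: row 6 has {2,3,6,7,9}; col 1 has {2,3,4,5,6}; box has {1,2,3,4,5,6,7,9} → only 8 remains.
R6C4 = 4: row 6 has {2,3,6,7,8,9}; col 4 has {1,2,9}; box has {2,6}; anti-diagonal has {1,2,5,8} → only 4 remains.
R6C5 = 1: row 6 has {2,3,4,6,7,8,9}; col 5 has {2,4,5}; box has {2,4,6} → only 1 remains.
R6C6 = 5: row 6 has {1,2,3,4,6,7,8,9}; col 6 has {2,3,6}; box has {1,2,4,6}; main diagonal has {3,4} → only 5 remains.
R7C9 = 4: row 7 has {2,3,5,8}; col 9 has {1,5,6,8,9}; box has {5,7} → only 4 remains.
R8C9 = 3: row 8 has {2}; col 9 has {1,4,5,6,8,9}; box has {4,5,7} → only 3 remains.
R9C9 = 2: row 9 has {3,4,5,7,9}; col 9 has {1,3,4,5,6,8,9}; box has {3,4,5,7}; main diagonal has {3,4,5} → only 2 remains.
R1C9 = 7: row 1 has {2,4,5,9}; col 9 has {1,2,3,4,5,6,8,9}; box has {1,5,8,9}; anti-diagonal has {1,2,4,5,8} → only 7 remains.
R5C5 = 9: row 5 has {1,2,3,4,6}; col 5 has {1,2,4,5}; box has {1,2,4,5,6}; main diagonal has {2,3,4,5}; anti-diagonal has {1,2,4,5,7,8} → only 9 remains.
R8C2 = 6: row 8 has {2,3}; col 2 has {1,2,3,4,5,7}; box has {2,3,4,5,8}; anti-diagonal has {1,2,4,5,7,8,9} → only 6 remains.
R8C8 = 8: row 8 has {2,3,6}; col 8 has {1,3,5,9}; box has {2,3,4,5,7}; main diagonal has {2,3,4,5,9} → only 8 remains.
R9C8 = 6: row 9 has {2,3,4,5,7,9}; col 8 has {1,3,5,8,9}; box has {2,3,4,5,7,8} → only 6 remains.
R1C6 = 8: row 1 has {2,4,5,7,9}; col 6 has {2,3,5,6}; box has {1,2,4,5} → only 8 remains.
R3C7 = 3: row 3 has {1,4,5}; col 7 has {2,7}; box has {1,5,7,8,9}; anti-diagonal has {1,2,4,5,6,7,8,9} → only 3 remains.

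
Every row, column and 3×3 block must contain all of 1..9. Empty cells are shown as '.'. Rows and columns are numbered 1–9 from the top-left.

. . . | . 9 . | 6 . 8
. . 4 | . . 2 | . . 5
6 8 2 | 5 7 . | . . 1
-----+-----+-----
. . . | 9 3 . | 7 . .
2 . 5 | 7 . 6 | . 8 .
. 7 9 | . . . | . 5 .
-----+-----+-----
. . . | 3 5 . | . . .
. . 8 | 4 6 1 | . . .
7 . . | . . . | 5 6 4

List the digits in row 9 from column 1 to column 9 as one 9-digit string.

row 1, column 4 = 1: row 1 has {6,8,9}; col 4 has {3,4,5,7,9}; box has {2,5,7,9} → only 1 remains.
row 2, column 5 = 8: row 2 has {2,4,5}; col 5 has {3,5,6,7,9}; box has {1,2,5,7,9} → only 8 remains.
row 9, column 5 = 2: row 9 has {4,5,6,7}; col 5 has {3,5,6,7,8,9}; box has {1,3,4,5,6} → only 2 remains.
row 2, column 4 = 6: row 2 has {2,4,5,8}; col 4 has {1,3,4,5,7,9}; box has {1,2,5,7,8,9} → only 6 remains.
row 9, column 4 = 8: row 9 has {2,4,5,6,7}; col 4 has {1,3,4,5,6,7,9}; box has {1,2,3,4,5,6} → only 8 remains.
row 9, column 6 = 9: row 9 has {2,4,5,6,7,8}; col 6 has {1,2,6}; box has {1,2,3,4,5,6,8} → only 9 remains.
row 6, column 4 = 2: row 6 has {5,7,9}; col 4 has {1,3,4,5,6,7,8,9}; box has {3,6,7,9} → only 2 remains.
row 7, column 6 = 7: row 7 has {3,5}; col 6 has {1,2,6,9}; box has {1,2,3,4,5,6,8,9} → only 7 remains.
row 1, column 8 = 2: in row 1, 2 can only go here (every other open cell in that row sees a 2).
row 1, column 6 = 4: in row 1, 4 can only go here (every other open cell in that row sees a 4).
row 1, column 3 = 7: in row 1, 7 can only go here (every other open cell in that row sees a 7).
row 3, column 6 = 3: row 3 has {1,2,5,6,7,8}; col 6 has {1,2,4,6,7,9}; box has {1,2,4,5,6,7,8,9} → only 3 remains.
row 6, column 6 = 8: row 6 has {2,5,7,9}; col 6 has {1,2,3,4,6,7,9}; box has {2,3,6,7,9} → only 8 remains.
row 4, column 6 = 5: row 4 has {3,7,9}; col 6 has {1,2,3,4,6,7,8,9}; box has {2,3,6,7,8,9} → only 5 remains.
row 2, column 8 = 7: in row 2, 7 can only go here (every other open cell in that row sees a 7).
row 4, column 9 = 2: in row 4, 2 can only go here (every other open cell in that row sees a 2).
row 4, column 1 = 8: in row 4, 8 can only go here (every other open cell in that row sees an 8).
row 7, column 9 = 9: row 7 has {3,5,7}; col 9 has {1,2,4,5,8}; box has {4,5,6} → only 9 remains.
row 8, column 8 = 3: row 8 has {1,4,6,8}; col 8 has {2,5,6,7,8}; box has {4,5,6,9} → only 3 remains.
row 8, column 9 = 7: row 8 has {1,3,4,6,8}; col 9 has {1,2,4,5,8,9}; box has {3,4,5,6,9} → only 7 remains.
row 5, column 9 = 3: row 5 has {2,5,6,7,8}; col 9 has {1,2,4,5,7,8,9}; box has {2,5,7,8} → only 3 remains.
row 6, column 9 = 6: row 6 has {2,5,7,8,9}; col 9 has {1,2,3,4,5,7,8,9}; box has {2,3,5,7,8} → only 6 remains.
row 7, column 8 = 1: row 7 has {3,5,7,9}; col 8 has {2,3,5,6,7,8}; box has {3,4,5,6,7,9} → only 1 remains.
row 8, column 7 = 2: row 8 has {1,3,4,6,7,8}; col 7 has {5,6,7}; box has {1,3,4,5,6,7,9} → only 2 remains.
row 4, column 8 = 4: row 4 has {2,3,5,7,8,9}; col 8 has {1,2,3,5,6,7,8}; box has {2,3,5,6,7,8} → only 4 remains.
row 6, column 7 = 1: row 6 has {2,5,6,7,8,9}; col 7 has {2,5,6,7}; box has {2,3,4,5,6,7,8} → only 1 remains.
row 7, column 1 = 4: row 7 has {1,3,5,7,9}; col 1 has {2,6,7,8}; box has {7,8} → only 4 remains.
row 7, column 3 = 6: row 7 has {1,3,4,5,7,9}; col 3 has {2,4,5,7,8,9}; box has {4,7,8} → only 6 remains.
row 7, column 7 = 8: row 7 has {1,3,4,5,6,7,9}; col 7 has {1,2,5,6,7}; box has {1,2,3,4,5,6,7,9} → only 8 remains.
row 3, column 8 = 9: row 3 has {1,2,3,5,6,7,8}; col 8 has {1,2,3,4,5,6,7,8}; box has {1,2,5,6,7,8} → only 9 remains.
row 4, column 3 = 1: row 4 has {2,3,4,5,7,8,9}; col 3 has {2,4,5,6,7,8,9}; box has {2,5,7,8,9} → only 1 remains.
row 5, column 2 = 4: row 5 has {2,3,5,6,7,8}; col 2 has {7,8}; box has {1,2,5,7,8,9} → only 4 remains.
row 5, column 5 = 1: row 5 has {2,3,4,5,6,7,8}; col 5 has {2,3,5,6,7,8,9}; box has {2,3,5,6,7,8,9} → only 1 remains.
row 5, column 7 = 9: row 5 has {1,2,3,4,5,6,7,8}; col 7 has {1,2,5,6,7,8}; box has {1,2,3,4,5,6,7,8} → only 9 remains.
row 6, column 1 = 3: row 6 has {1,2,5,6,7,8,9}; col 1 has {2,4,6,7,8}; box has {1,2,4,5,7,8,9} → only 3 remains.
row 6, column 5 = 4: row 6 has {1,2,3,5,6,7,8,9}; col 5 has {1,2,3,5,6,7,8,9}; box has {1,2,3,5,6,7,8,9} → only 4 remains.
row 7, column 2 = 2: row 7 has {1,3,4,5,6,7,8,9}; col 2 has {4,7,8}; box has {4,6,7,8} → only 2 remains.
row 9, column 3 = 3: row 9 has {2,4,5,6,7,8,9}; col 3 has {1,2,4,5,6,7,8,9}; box has {2,4,6,7,8} → only 3 remains.
row 1, column 1 = 5: row 1 has {1,2,4,6,7,8,9}; col 1 has {2,3,4,6,7,8}; box has {2,4,6,7,8} → only 5 remains.
row 1, column 2 = 3: row 1 has {1,2,4,5,6,7,8,9}; col 2 has {2,4,7,8}; box has {2,4,5,6,7,8} → only 3 remains.
row 2, column 7 = 3: row 2 has {2,4,5,6,7,8}; col 7 has {1,2,5,6,7,8,9}; box has {1,2,5,6,7,8,9} → only 3 remains.
row 3, column 7 = 4: row 3 has {1,2,3,5,6,7,8,9}; col 7 has {1,2,3,5,6,7,8,9}; box has {1,2,3,5,6,7,8,9} → only 4 remains.
row 4, column 2 = 6: row 4 has {1,2,3,4,5,7,8,9}; col 2 has {2,3,4,7,8}; box has {1,2,3,4,5,7,8,9} → only 6 remains.
row 8, column 1 = 9: row 8 has {1,2,3,4,6,7,8}; col 1 has {2,3,4,5,6,7,8}; box has {2,3,4,6,7,8} → only 9 remains.
row 8, column 2 = 5: row 8 has {1,2,3,4,6,7,8,9}; col 2 has {2,3,4,6,7,8}; box has {2,3,4,6,7,8,9} → only 5 remains.
row 9, column 2 = 1: row 9 has {2,3,4,5,6,7,8,9}; col 2 has {2,3,4,5,6,7,8}; box has {2,3,4,5,6,7,8,9} → only 1 remains.

713829564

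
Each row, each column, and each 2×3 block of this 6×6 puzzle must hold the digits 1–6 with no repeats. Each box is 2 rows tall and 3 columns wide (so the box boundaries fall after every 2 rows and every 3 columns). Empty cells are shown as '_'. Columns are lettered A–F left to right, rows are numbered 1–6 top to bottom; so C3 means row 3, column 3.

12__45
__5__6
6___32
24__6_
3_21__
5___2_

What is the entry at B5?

6

D1 = 3 (sole candidate).
A2 = 4 (sole candidate).
B2 = 3 (sole candidate).
D2 = 2 (sole candidate).
E2 = 1 (sole candidate).
C3 = 1 (sole candidate).
C4 = 3 (sole candidate).
D4 = 5 (sole candidate).
F4 = 1 (sole candidate).
B5 = 6: row 5 has {1,2,3}; col 2 has {2,3,4}; box has {2,3,5} → only 6 remains.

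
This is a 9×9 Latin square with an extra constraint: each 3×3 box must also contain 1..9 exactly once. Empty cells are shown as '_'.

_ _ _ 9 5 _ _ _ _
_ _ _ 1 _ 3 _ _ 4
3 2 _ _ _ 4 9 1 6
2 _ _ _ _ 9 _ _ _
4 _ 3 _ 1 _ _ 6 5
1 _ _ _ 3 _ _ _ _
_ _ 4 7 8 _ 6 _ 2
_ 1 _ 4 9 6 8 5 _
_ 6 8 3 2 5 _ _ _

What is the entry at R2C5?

6

R3C4 = 8 (sole candidate).
R3C5 = 7 (sole candidate).
R5C4 = 2 (sole candidate).
R5C7 = 7 (sole candidate).
R7C6 = 1 (sole candidate).
R8C1 = 7 (sole candidate).
R8C3 = 2 (sole candidate).
R8C9 = 3 (sole candidate).
R9C1 = 9 (sole candidate).
R1C6 = 2 (sole candidate).
R1C7 = 3 (sole candidate).
R2C5 = 6: row 2 has {1,3,4}; col 5 has {1,2,3,5,7,8,9}; box has {1,2,3,4,5,7,8,9} → only 6 remains.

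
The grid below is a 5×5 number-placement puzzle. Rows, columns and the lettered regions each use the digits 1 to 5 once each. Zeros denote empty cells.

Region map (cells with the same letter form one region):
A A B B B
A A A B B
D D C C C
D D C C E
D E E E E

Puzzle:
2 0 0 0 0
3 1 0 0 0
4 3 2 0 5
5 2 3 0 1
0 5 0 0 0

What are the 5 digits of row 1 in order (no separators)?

row 1, column 2 = 4: row 1 has {2}; col 2 has {1,2,3,5}; region has {1,2,3} → only 4 remains.
row 1, column 5 = 3: row 1 has {2,4}; col 5 has {1,5}; region has {} → only 3 remains.
row 2, column 3 = 5: row 2 has {1,3}; col 3 has {2,3}; region has {1,2,3,4} → only 5 remains.
row 3, column 4 = 1: row 3 has {2,3,4,5}; col 4 has {}; region has {2,3,5} → only 1 remains.
row 4, column 4 = 4: row 4 has {1,2,3,5}; col 4 has {1}; region has {1,2,3,5} → only 4 remains.
row 5, column 1 = 1: row 5 has {5}; col 1 has {2,3,4,5}; region has {2,3,4,5} → only 1 remains.
row 5, column 3 = 4: row 5 has {1,5}; col 3 has {2,3,5}; region has {1,5} → only 4 remains.
row 5, column 5 = 2: row 5 has {1,4,5}; col 5 has {1,3,5}; region has {1,4,5} → only 2 remains.
row 1, column 3 = 1: row 1 has {2,3,4}; col 3 has {2,3,4,5}; region has {3} → only 1 remains.
row 1, column 4 = 5: row 1 has {1,2,3,4}; col 4 has {1,4}; region has {1,3} → only 5 remains.

24153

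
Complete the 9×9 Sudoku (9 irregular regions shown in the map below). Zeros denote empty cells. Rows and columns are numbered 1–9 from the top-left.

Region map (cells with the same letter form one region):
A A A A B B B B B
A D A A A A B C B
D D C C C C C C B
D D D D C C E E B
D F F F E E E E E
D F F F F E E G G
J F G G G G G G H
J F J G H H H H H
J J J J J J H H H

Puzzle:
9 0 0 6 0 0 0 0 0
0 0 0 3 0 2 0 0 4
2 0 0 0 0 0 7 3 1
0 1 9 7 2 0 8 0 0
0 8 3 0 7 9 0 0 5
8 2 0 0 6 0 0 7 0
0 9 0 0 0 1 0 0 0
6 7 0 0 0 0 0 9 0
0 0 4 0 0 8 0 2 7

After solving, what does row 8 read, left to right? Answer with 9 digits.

r5c1 = 4: row 5 has {3,5,7,8,9}; col 1 has {2,6,8,9}; region has {1,2,7,8,9} → only 4 remains.
r5c4 = 1: row 5 has {3,4,5,7,8,9}; col 4 has {3,6,7}; region has {2,3,6,7,8,9} → only 1 remains.
r5c8 = 6: row 5 has {1,3,4,5,7,8,9}; col 8 has {2,3,7,9}; region has {5,7,8,9} → only 6 remains.
r6c3 = 5: row 6 has {2,6,7,8}; col 3 has {3,4,9}; region has {1,2,3,6,7,8,9} → only 5 remains.
r6c4 = 4: row 6 has {2,5,6,7,8}; col 4 has {1,3,6,7}; region has {1,2,3,5,6,7,8,9} → only 4 remains.
r6c6 = 3: row 6 has {2,4,5,6,7,8}; col 6 has {1,2,8,9}; region has {5,6,7,8,9} → only 3 remains.
r6c7 = 1: row 6 has {2,3,4,5,6,7,8}; col 7 has {7,8}; region has {3,5,6,7,8,9} → only 1 remains.
r6c9 = 9: row 6 has {1,2,3,4,5,6,7,8}; col 9 has {1,4,5,7}; region has {1,7} → only 9 remains.
r4c8 = 4: row 4 has {1,2,7,8,9}; col 8 has {2,3,6,7,9}; region has {1,3,5,6,7,8,9} → only 4 remains.
r5c7 = 2: row 5 has {1,3,4,5,6,7,8,9}; col 7 has {1,7,8}; region has {1,3,4,5,6,7,8,9} → only 2 remains.
r1c3 = 1: in row 1, 1 can only go here (every other open cell in that row sees a 1).
r1c9 = 2: in row 1, 2 can only go here (every other open cell in that row sees a 2).
r1c2 = 4: in row 1, 4 can only go here (every other open cell in that row sees a 4).
r8c3 = 2: row 8 has {6,7,9}; col 3 has {1,3,4,5,9}; region has {4,6,8} → only 2 remains.
r1c6 = 7: in row 1, 7 can only go here (every other open cell in that row sees a 7).
r2c8 = 1: in row 2, 1 can only go here (every other open cell in that row sees a 1).
r2c7 = 9: in row 2, 9 can only go here (every other open cell in that row sees a 9).
r2c2 = 6: in row 2, 6 can only go here (every other open cell in that row sees a 6).
r3c2 = 5: row 3 has {1,2,3,7}; col 2 has {1,2,4,6,7,8,9}; region has {1,2,4,6,7,8,9} → only 5 remains.
r4c1 = 3: row 4 has {1,2,4,7,8,9}; col 1 has {2,4,6,8,9}; region has {1,2,4,5,6,7,8,9} → only 3 remains.
r4c9 = 6: row 4 has {1,2,3,4,7,8,9}; col 9 has {1,2,4,5,7,9}; region has {1,2,4,7,9} → only 6 remains.
r9c2 = 3: row 9 has {2,4,7,8}; col 2 has {1,2,4,5,6,7,8,9}; region has {2,4,6,8} → only 3 remains.
r4c6 = 5: row 4 has {1,2,3,4,6,7,8,9}; col 6 has {1,2,3,7,8,9}; region has {1,2,3,7} → only 5 remains.
r8c6 = 4: row 8 has {2,6,7,9}; col 6 has {1,2,3,5,7,8,9}; region has {2,7,9} → only 4 remains.
r3c6 = 6: row 3 has {1,2,3,5,7}; col 6 has {1,2,3,4,5,7,8,9}; region has {1,2,3,5,7} → only 6 remains.
r3c3 = 8: row 3 has {1,2,3,5,6,7}; col 3 has {1,2,3,4,5,9}; region has {1,2,3,5,6,7} → only 8 remains.
r3c4 = 9: row 3 has {1,2,3,5,6,7,8}; col 4 has {1,3,4,6,7}; region has {1,2,3,5,6,7,8} → only 9 remains.
r3c5 = 4: row 3 has {1,2,3,5,6,7,8,9}; col 5 has {2,6,7}; region has {1,2,3,5,6,7,8,9} → only 4 remains.
r7c3 = 6: row 7 has {1,9}; col 3 has {1,2,3,4,5,8,9}; region has {1,7,9} → only 6 remains.
r9c4 = 5: row 9 has {2,3,4,7,8}; col 4 has {1,3,4,6,7,9}; region has {2,3,4,6,8} → only 5 remains.
r9c7 = 6: row 9 has {2,3,4,5,7,8}; col 7 has {1,2,7,8,9}; region has {2,4,7,9} → only 6 remains.
r2c3 = 7: row 2 has {1,2,3,4,6,9}; col 3 has {1,2,3,4,5,6,8,9}; region has {1,2,3,4,6,9} → only 7 remains.
r7c1 = 7: row 7 has {1,6,9}; col 1 has {2,3,4,6,8,9}; region has {2,3,4,5,6,8} → only 7 remains.
r8c4 = 8: row 8 has {2,4,6,7,9}; col 4 has {1,3,4,5,6,7,9}; region has {1,6,7,9} → only 8 remains.
r8c9 = 3: row 8 has {2,4,6,7,8,9}; col 9 has {1,2,4,5,6,7,9}; region has {2,4,6,7,9} → only 3 remains.
r9c1 = 1: row 9 has {2,3,4,5,6,7,8}; col 1 has {2,3,4,6,7,8,9}; region has {2,3,4,5,6,7,8} → only 1 remains.
r9c5 = 9: row 9 has {1,2,3,4,5,6,7,8}; col 5 has {2,4,6,7}; region has {1,2,3,4,5,6,7,8} → only 9 remains.
r2c1 = 5: row 2 has {1,2,3,4,6,7,9}; col 1 has {1,2,3,4,6,7,8,9}; region has {1,2,3,4,6,7,9} → only 5 remains.
r2c5 = 8: row 2 has {1,2,3,4,5,6,7,9}; col 5 has {2,4,6,7,9}; region has {1,2,3,4,5,6,7,9} → only 8 remains.
r7c4 = 2: row 7 has {1,6,7,9}; col 4 has {1,3,4,5,6,7,8,9}; region has {1,6,7,8,9} → only 2 remains.
r7c8 = 5: row 7 has {1,2,6,7,9}; col 8 has {1,2,3,4,6,7,9}; region has {1,2,6,7,8,9} → only 5 remains.
r7c9 = 8: row 7 has {1,2,5,6,7,9}; col 9 has {1,2,3,4,5,6,7,9}; region has {2,3,4,6,7,9} → only 8 remains.
r8c7 = 5: row 8 has {2,3,4,6,7,8,9}; col 7 has {1,2,6,7,8,9}; region has {2,3,4,6,7,8,9} → only 5 remains.
r1c7 = 3: row 1 has {1,2,4,6,7,9}; col 7 has {1,2,5,6,7,8,9}; region has {1,2,4,6,7,9} → only 3 remains.
r1c8 = 8: row 1 has {1,2,3,4,6,7,9}; col 8 has {1,2,3,4,5,6,7,9}; region has {1,2,3,4,6,7,9} → only 8 remains.
r7c5 = 3: row 7 has {1,2,5,6,7,8,9}; col 5 has {2,4,6,7,8,9}; region has {1,2,5,6,7,8,9} → only 3 remains.
r7c7 = 4: row 7 has {1,2,3,5,6,7,8,9}; col 7 has {1,2,3,5,6,7,8,9}; region has {1,2,3,5,6,7,8,9} → only 4 remains.
r8c5 = 1: row 8 has {2,3,4,5,6,7,8,9}; col 5 has {2,3,4,6,7,8,9}; region has {2,3,4,5,6,7,8,9} → only 1 remains.

672814593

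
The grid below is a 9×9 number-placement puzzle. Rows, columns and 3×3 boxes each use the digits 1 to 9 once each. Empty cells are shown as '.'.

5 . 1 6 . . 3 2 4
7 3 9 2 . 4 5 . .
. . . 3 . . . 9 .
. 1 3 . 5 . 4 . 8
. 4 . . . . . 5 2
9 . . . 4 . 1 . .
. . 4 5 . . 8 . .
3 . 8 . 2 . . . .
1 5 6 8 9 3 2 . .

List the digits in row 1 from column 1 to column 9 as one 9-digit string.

row 1, column 2 = 8: row 1 has {1,2,3,4,5,6}; col 2 has {1,3,4,5}; box has {1,3,5,7,9} → only 8 remains.
row 1, column 5 = 7: row 1 has {1,2,3,4,5,6,8}; col 5 has {2,4,5,9}; box has {2,3,4,6} → only 7 remains.
row 1, column 6 = 9: row 1 has {1,2,3,4,5,6,7,8}; col 6 has {3,4}; box has {2,3,4,6,7} → only 9 remains.

581679324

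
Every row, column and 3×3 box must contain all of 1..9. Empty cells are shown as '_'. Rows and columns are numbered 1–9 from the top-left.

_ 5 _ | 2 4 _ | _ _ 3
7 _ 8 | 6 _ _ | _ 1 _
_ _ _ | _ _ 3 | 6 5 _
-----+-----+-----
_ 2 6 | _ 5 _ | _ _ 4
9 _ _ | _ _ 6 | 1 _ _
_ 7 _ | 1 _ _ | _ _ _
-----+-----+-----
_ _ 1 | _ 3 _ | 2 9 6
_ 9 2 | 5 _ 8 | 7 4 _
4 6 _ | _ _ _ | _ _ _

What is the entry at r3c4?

8

r1c3 = 9: row 1 has {2,3,4,5}; col 3 has {1,2,6,8}; box has {5,7,8} → only 9 remains.
r1c7 = 8: row 1 has {2,3,4,5,9}; col 7 has {1,2,6,7}; box has {1,3,5,6} → only 8 remains.
r1c8 = 7: row 1 has {2,3,4,5,8,9}; col 8 has {1,4,5,9}; box has {1,3,5,6,8} → only 7 remains.
r2c5 = 9: row 2 has {1,6,7,8}; col 5 has {3,4,5}; box has {2,3,4,6} → only 9 remains.
r2c6 = 5: row 2 has {1,6,7,8,9}; col 6 has {3,6,8}; box has {2,3,4,6,9} → only 5 remains.
r2c7 = 4: row 2 has {1,5,6,7,8,9}; col 7 has {1,2,6,7,8}; box has {1,3,5,6,7,8} → only 4 remains.
r2c9 = 2: row 2 has {1,4,5,6,7,8,9}; col 9 has {3,4,6}; box has {1,3,4,5,6,7,8} → only 2 remains.
r3c3 = 4: row 3 has {3,5,6}; col 3 has {1,2,6,8,9}; box has {5,7,8,9} → only 4 remains.
r3c9 = 9: row 3 has {3,4,5,6}; col 9 has {2,3,4,6}; box has {1,2,3,4,5,6,7,8} → only 9 remains.
r7c2 = 8: row 7 has {1,2,3,6,9}; col 2 has {2,5,6,7,9}; box has {1,2,4,6,9} → only 8 remains.
r8c1 = 3: row 8 has {2,4,5,7,8,9}; col 1 has {4,7,9}; box has {1,2,4,6,8,9} → only 3 remains.
r8c9 = 1: row 8 has {2,3,4,5,7,8,9}; col 9 has {2,3,4,6,9}; box has {2,4,6,7,9} → only 1 remains.
r1c6 = 1: row 1 has {2,3,4,5,7,8,9}; col 6 has {3,5,6,8}; box has {2,3,4,5,6,9} → only 1 remains.
r2c2 = 3: row 2 has {1,2,4,5,6,7,8,9}; col 2 has {2,5,6,7,8,9}; box has {4,5,7,8,9} → only 3 remains.
r3c2 = 1: row 3 has {3,4,5,6,9}; col 2 has {2,3,5,6,7,8,9}; box has {3,4,5,7,8,9} → only 1 remains.
r5c2 = 4: row 5 has {1,6,9}; col 2 has {1,2,3,5,6,7,8,9}; box has {2,6,7,9} → only 4 remains.
r7c1 = 5: row 7 has {1,2,3,6,8,9}; col 1 has {3,4,7,9}; box has {1,2,3,4,6,8,9} → only 5 remains.
r8c5 = 6: row 8 has {1,2,3,4,5,7,8,9}; col 5 has {3,4,5,9}; box has {3,5,8} → only 6 remains.
r9c3 = 7: row 9 has {4,6}; col 3 has {1,2,4,6,8,9}; box has {1,2,3,4,5,6,8,9} → only 7 remains.
r9c4 = 9: row 9 has {4,6,7}; col 4 has {1,2,5,6}; box has {3,5,6,8} → only 9 remains.
r9c6 = 2: row 9 has {4,6,7,9}; col 6 has {1,3,5,6,8}; box has {3,5,6,8,9} → only 2 remains.
r1c1 = 6: row 1 has {1,2,3,4,5,7,8,9}; col 1 has {3,4,5,7,9}; box has {1,3,4,5,7,8,9} → only 6 remains.
r3c1 = 2: row 3 has {1,3,4,5,6,9}; col 1 has {3,4,5,6,7,9}; box has {1,3,4,5,6,7,8,9} → only 2 remains.
r6c1 = 8: row 6 has {1,7}; col 1 has {2,3,4,5,6,7,9}; box has {2,4,6,7,9} → only 8 remains.
r6c5 = 2: row 6 has {1,7,8}; col 5 has {3,4,5,6,9}; box has {1,5,6} → only 2 remains.
r6c9 = 5: row 6 has {1,2,7,8}; col 9 has {1,2,3,4,6,9}; box has {1,4} → only 5 remains.
r9c5 = 1: row 9 has {2,4,6,7,9}; col 5 has {2,3,4,5,6,9}; box has {2,3,5,6,8,9} → only 1 remains.
r9c9 = 8: row 9 has {1,2,4,6,7,9}; col 9 has {1,2,3,4,5,6,9}; box has {1,2,4,6,7,9} → only 8 remains.
r4c1 = 1: row 4 has {2,4,5,6}; col 1 has {2,3,4,5,6,7,8,9}; box has {2,4,6,7,8,9} → only 1 remains.
r5c9 = 7: row 5 has {1,4,6,9}; col 9 has {1,2,3,4,5,6,8,9}; box has {1,4,5} → only 7 remains.
r6c3 = 3: row 6 has {1,2,5,7,8}; col 3 has {1,2,4,6,7,8,9}; box has {1,2,4,6,7,8,9} → only 3 remains.
r6c7 = 9: row 6 has {1,2,3,5,7,8}; col 7 has {1,2,4,6,7,8}; box has {1,4,5,7} → only 9 remains.
r6c8 = 6: row 6 has {1,2,3,5,7,8,9}; col 8 has {1,4,5,7,9}; box has {1,4,5,7,9} → only 6 remains.
r9c8 = 3: row 9 has {1,2,4,6,7,8,9}; col 8 has {1,4,5,6,7,9}; box has {1,2,4,6,7,8,9} → only 3 remains.
r4c7 = 3: row 4 has {1,2,4,5,6}; col 7 has {1,2,4,6,7,8,9}; box has {1,4,5,6,7,9} → only 3 remains.
r4c8 = 8: row 4 has {1,2,3,4,5,6}; col 8 has {1,3,4,5,6,7,9}; box has {1,3,4,5,6,7,9} → only 8 remains.
r5c3 = 5: row 5 has {1,4,6,7,9}; col 3 has {1,2,3,4,6,7,8,9}; box has {1,2,3,4,6,7,8,9} → only 5 remains.
r5c5 = 8: row 5 has {1,4,5,6,7,9}; col 5 has {1,2,3,4,5,6,9}; box has {1,2,5,6} → only 8 remains.
r5c8 = 2: row 5 has {1,4,5,6,7,8,9}; col 8 has {1,3,4,5,6,7,8,9}; box has {1,3,4,5,6,7,8,9} → only 2 remains.
r6c6 = 4: row 6 has {1,2,3,5,6,7,8,9}; col 6 has {1,2,3,5,6,8}; box has {1,2,5,6,8} → only 4 remains.
r7c6 = 7: row 7 has {1,2,3,5,6,8,9}; col 6 has {1,2,3,4,5,6,8}; box has {1,2,3,5,6,8,9} → only 7 remains.
r9c7 = 5: row 9 has {1,2,3,4,6,7,8,9}; col 7 has {1,2,3,4,6,7,8,9}; box has {1,2,3,4,6,7,8,9} → only 5 remains.
r3c5 = 7: row 3 has {1,2,3,4,5,6,9}; col 5 has {1,2,3,4,5,6,8,9}; box has {1,2,3,4,5,6,9} → only 7 remains.
r4c4 = 7: row 4 has {1,2,3,4,5,6,8}; col 4 has {1,2,5,6,9}; box has {1,2,4,5,6,8} → only 7 remains.
r4c6 = 9: row 4 has {1,2,3,4,5,6,7,8}; col 6 has {1,2,3,4,5,6,7,8}; box has {1,2,4,5,6,7,8} → only 9 remains.
r5c4 = 3: row 5 has {1,2,4,5,6,7,8,9}; col 4 has {1,2,5,6,7,9}; box has {1,2,4,5,6,7,8,9} → only 3 remains.
r7c4 = 4: row 7 has {1,2,3,5,6,7,8,9}; col 4 has {1,2,3,5,6,7,9}; box has {1,2,3,5,6,7,8,9} → only 4 remains.
r3c4 = 8: row 3 has {1,2,3,4,5,6,7,9}; col 4 has {1,2,3,4,5,6,7,9}; box has {1,2,3,4,5,6,7,9} → only 8 remains.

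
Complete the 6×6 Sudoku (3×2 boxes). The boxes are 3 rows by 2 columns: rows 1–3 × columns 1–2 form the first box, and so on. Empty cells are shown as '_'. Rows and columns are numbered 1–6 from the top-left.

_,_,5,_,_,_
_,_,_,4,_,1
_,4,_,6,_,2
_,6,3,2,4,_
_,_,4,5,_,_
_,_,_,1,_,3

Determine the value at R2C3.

R1C4 = 3 (sole candidate).
R1C5 = 6 (sole candidate).
R1C6 = 4 (sole candidate).
R2C3 = 2: row 2 has {1,4}; col 3 has {3,4,5}; box has {3,4,5,6} → only 2 remains.

2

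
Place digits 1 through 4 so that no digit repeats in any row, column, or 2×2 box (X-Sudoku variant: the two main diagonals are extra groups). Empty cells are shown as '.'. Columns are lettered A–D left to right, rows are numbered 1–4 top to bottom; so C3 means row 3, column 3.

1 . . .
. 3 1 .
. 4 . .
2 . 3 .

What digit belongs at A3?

3

B1 = 2: row 1 has {1}; col 2 has {3,4}; box has {1,3} → only 2 remains.
C1 = 4: row 1 has {1,2}; col 3 has {1,3}; box has {1} → only 4 remains.
D1 = 3: row 1 has {1,2,4}; col 4 has {}; box has {1,4}; anti-diagonal has {1,2,4} → only 3 remains.
A2 = 4: row 2 has {1,3}; col 1 has {1,2}; box has {1,2,3} → only 4 remains.
D2 = 2: row 2 has {1,3,4}; col 4 has {3}; box has {1,3,4} → only 2 remains.
A3 = 3: row 3 has {4}; col 1 has {1,2,4}; box has {2,4} → only 3 remains.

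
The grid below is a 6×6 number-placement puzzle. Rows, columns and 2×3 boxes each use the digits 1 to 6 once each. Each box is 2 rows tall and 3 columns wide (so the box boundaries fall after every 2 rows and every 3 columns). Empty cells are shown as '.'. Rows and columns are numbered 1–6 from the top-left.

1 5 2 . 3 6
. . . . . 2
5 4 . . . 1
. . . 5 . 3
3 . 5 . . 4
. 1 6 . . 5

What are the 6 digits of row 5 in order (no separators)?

row 1, column 4 = 4 (sole candidate).
row 2, column 4 = 1 (sole candidate).
row 2, column 5 = 5 (sole candidate).
row 3, column 3 = 3 (sole candidate).
row 4, column 3 = 1 (sole candidate).
row 5, column 2 = 2: row 5 has {3,4,5}; col 2 has {1,4,5}; box has {1,3,5,6} → only 2 remains.
row 5, column 4 = 6: row 5 has {2,3,4,5}; col 4 has {1,4,5}; box has {4,5} → only 6 remains.
row 5, column 5 = 1: row 5 has {2,3,4,5,6}; col 5 has {3,5}; box has {4,5,6} → only 1 remains.

325614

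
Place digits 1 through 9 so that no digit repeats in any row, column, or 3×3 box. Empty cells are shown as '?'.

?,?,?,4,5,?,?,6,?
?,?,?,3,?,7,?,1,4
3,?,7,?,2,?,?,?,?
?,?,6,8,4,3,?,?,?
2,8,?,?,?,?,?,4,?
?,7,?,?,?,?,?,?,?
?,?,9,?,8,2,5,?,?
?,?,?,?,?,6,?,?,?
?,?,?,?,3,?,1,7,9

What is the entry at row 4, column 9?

row 7, column 8 = 3 (sole candidate).
row 7, column 9 = 6 (sole candidate).
row 9, column 4 = 5 (sole candidate).
row 9, column 6 = 4 (sole candidate).
row 3, column 2 = 4 (hidden single in row 3).
row 7, column 2 = 1 (sole candidate).
row 7, column 4 = 7 (sole candidate).
row 7, column 1 = 4 (sole candidate).
row 3, column 4 = 6 (hidden single in row 3).
row 2, column 5 = 9 (sole candidate).
row 8, column 5 = 1 (sole candidate).
row 6, column 5 = 6 (sole candidate).
row 8, column 4 = 9 (sole candidate).
row 5, column 4 = 1 (sole candidate).
row 5, column 5 = 7 (sole candidate).
row 6, column 4 = 2 (sole candidate).
row 3, column 6 = 1 (hidden single in row 3).
row 1, column 6 = 8 (sole candidate).
row 5, column 7 = 6 (hidden single in row 5).
row 5, column 6 = 9 (hidden single in row 5).
row 6, column 6 = 5 (sole candidate).
row 6, column 3 = 4 (hidden single in row 6).
row 8, column 7 = 4 (hidden single in row 8).
row 8, column 1 = 7 (hidden single in row 8).
row 8, column 2 = 3 (hidden single in column 2).
row 8, column 3 = 5 (hidden single in row 8).
row 5, column 3 = 3 (sole candidate).
row 5, column 9 = 5 (sole candidate).
row 3, column 9 = 8 (sole candidate).
row 8, column 9 = 2 (sole candidate).
row 2, column 7 = 2 (sole candidate).
row 3, column 7 = 9 (sole candidate).
row 3, column 8 = 5 (sole candidate).
row 4, column 7 = 7 (sole candidate).
row 4, column 9 = 1: row 4 has {3,4,6,7,8}; col 9 has {2,4,5,6,8,9}; box has {4,5,6,7} → only 1 remains.

1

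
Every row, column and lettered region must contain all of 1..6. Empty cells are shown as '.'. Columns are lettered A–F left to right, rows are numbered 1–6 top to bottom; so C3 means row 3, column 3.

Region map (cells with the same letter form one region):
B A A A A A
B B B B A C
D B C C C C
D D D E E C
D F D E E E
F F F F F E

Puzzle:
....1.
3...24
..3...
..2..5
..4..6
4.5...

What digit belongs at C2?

1

C1 = 6: row 1 has {1}; col 3 has {2,3,4,5}; region has {1,2} → only 6 remains.
F1 = 3: row 1 has {1,6}; col 6 has {4,5,6}; region has {1,2,6} → only 3 remains.
C2 = 1: row 2 has {2,3,4}; col 3 has {2,3,4,5,6}; region has {3} → only 1 remains.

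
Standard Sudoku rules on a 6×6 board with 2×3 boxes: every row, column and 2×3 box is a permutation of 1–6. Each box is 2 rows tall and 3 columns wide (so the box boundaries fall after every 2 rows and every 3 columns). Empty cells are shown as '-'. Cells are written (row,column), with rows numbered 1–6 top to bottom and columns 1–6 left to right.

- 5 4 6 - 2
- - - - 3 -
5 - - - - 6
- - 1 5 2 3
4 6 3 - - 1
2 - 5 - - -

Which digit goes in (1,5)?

1

(1,5) = 1: row 1 has {2,4,5,6}; col 5 has {2,3}; box has {2,3,6} → only 1 remains.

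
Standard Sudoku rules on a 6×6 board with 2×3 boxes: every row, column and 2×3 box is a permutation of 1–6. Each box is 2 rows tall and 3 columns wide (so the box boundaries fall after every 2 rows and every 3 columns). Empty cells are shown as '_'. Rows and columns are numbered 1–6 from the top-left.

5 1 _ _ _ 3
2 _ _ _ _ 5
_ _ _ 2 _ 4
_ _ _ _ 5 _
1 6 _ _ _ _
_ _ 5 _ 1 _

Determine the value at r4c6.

r5c6 = 2: row 5 has {1,6}; col 6 has {3,4,5}; box has {1} → only 2 remains.
r6c6 = 6: row 6 has {1,5}; col 6 has {2,3,4,5}; box has {1,2} → only 6 remains.
r4c6 = 1: row 4 has {5}; col 6 has {2,3,4,5,6}; box has {2,4,5} → only 1 remains.

1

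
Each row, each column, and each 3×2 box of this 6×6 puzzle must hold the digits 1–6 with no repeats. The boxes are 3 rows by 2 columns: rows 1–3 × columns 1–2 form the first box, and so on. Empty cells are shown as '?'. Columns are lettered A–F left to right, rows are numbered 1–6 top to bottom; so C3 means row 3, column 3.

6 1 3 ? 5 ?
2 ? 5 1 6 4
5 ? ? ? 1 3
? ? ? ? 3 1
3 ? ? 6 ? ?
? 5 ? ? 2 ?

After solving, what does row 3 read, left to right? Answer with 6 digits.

546213

F1 = 2 (sole candidate).
B2 = 3 (sole candidate).
B3 = 4: row 3 has {1,3,5}; col 2 has {1,3,5}; box has {1,2,3,5,6} → only 4 remains.
D3 = 2: row 3 has {1,3,4,5}; col 4 has {1,6}; box has {1,3,5} → only 2 remains.
A4 = 4 (sole candidate).
C4 = 2 (sole candidate).
D4 = 5 (sole candidate).
B5 = 2 (sole candidate).
E5 = 4 (sole candidate).
F5 = 5 (sole candidate).
A6 = 1 (sole candidate).
C6 = 4 (sole candidate).
D6 = 3 (sole candidate).
F6 = 6 (sole candidate).
D1 = 4 (sole candidate).
C3 = 6: row 3 has {1,2,3,4,5}; col 3 has {2,3,4,5}; box has {1,2,3,4,5} → only 6 remains.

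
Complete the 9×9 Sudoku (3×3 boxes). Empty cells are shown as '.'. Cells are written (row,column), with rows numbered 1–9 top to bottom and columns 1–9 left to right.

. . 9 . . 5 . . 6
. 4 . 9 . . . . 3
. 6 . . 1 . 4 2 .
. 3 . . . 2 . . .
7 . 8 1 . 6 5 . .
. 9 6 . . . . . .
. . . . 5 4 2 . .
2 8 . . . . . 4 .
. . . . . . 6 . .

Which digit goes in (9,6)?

1

(5,2) = 2 (sole candidate).
(2,5) = 6 (hidden single in row 2).
(2,3) = 2 (hidden single in row 2).
(3,9) = 9 (hidden single in row 3).
(5,9) = 4 (sole candidate).
(4,8) = 6 (hidden single in row 4).
(6,9) = 2 (hidden single in row 6).
(8,4) = 6 (hidden single in row 8).
(7,1) = 6 (hidden single in row 7).
(7,8) = 9 (hidden single in row 7).
(5,8) = 3 (sole candidate).
(5,5) = 9 (sole candidate).
(4,7) = 9 (hidden single in row 4).
(8,6) = 9 (hidden single in row 8).
(9,1) = 9 (hidden single in row 9).
(9,3) = 4 (hidden single in row 9).
(9,2) = 5 (hidden single in column 2).
(8,9) = 5 (hidden single in row 8).
(9,6) = 1: in column 6, 1 can only go here (every other open cell in that column sees a 1).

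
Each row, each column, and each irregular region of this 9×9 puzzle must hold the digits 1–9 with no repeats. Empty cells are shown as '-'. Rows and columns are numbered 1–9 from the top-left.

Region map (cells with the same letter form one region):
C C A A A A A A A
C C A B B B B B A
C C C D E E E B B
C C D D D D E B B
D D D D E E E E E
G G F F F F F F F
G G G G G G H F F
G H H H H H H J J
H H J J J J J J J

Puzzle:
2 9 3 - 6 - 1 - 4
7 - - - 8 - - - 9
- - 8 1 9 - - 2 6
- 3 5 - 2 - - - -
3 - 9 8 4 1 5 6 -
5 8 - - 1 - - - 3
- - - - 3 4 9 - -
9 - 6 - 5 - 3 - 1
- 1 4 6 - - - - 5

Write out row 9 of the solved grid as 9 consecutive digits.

814679235

r2c3 = 2: row 2 has {7,8,9}; col 3 has {3,4,5,6,8,9}; region has {1,3,4,6,9} → only 2 remains.
r2c7 = 4: row 2 has {2,7,8,9}; col 7 has {1,3,5,9}; region has {2,6,8} → only 4 remains.
r3c1 = 4: row 3 has {1,2,6,8,9}; col 1 has {2,3,5,7,9}; region has {2,3,7,8,9} → only 4 remains.
r3c2 = 5: row 3 has {1,2,4,6,8,9}; col 2 has {1,3,8,9}; region has {2,3,4,7,8,9} → only 5 remains.
r3c7 = 7: row 3 has {1,2,4,5,6,8,9}; col 7 has {1,3,4,5,9}; region has {1,4,5,6,9} → only 7 remains.
r4c7 = 8: row 4 has {2,3,5}; col 7 has {1,3,4,5,7,9}; region has {1,4,5,6,7,9} → only 8 remains.
r4c9 = 7: row 4 has {2,3,5,8}; col 9 has {1,3,4,5,6,9}; region has {2,4,6,8} → only 7 remains.
r5c2 = 7: row 5 has {1,3,4,5,6,8,9}; col 2 has {1,3,5,8,9}; region has {1,2,3,5,8,9} → only 7 remains.
r5c9 = 2: row 5 has {1,3,4,5,6,7,8,9}; col 9 has {1,3,4,5,6,7,9}; region has {1,4,5,6,7,8,9} → only 2 remains.
r6c3 = 7: row 6 has {1,3,5,8}; col 3 has {2,3,4,5,6,8,9}; region has {1,3} → only 7 remains.
r7c3 = 1: row 7 has {3,4,9}; col 3 has {2,3,4,5,6,7,8,9}; region has {3,4,5,8,9} → only 1 remains.
r7c9 = 8: row 7 has {1,3,4,9}; col 9 has {1,2,3,4,5,6,7,9}; region has {1,3,7} → only 8 remains.
r9c1 = 8: row 9 has {1,4,5,6}; col 1 has {2,3,4,5,7,9}; region has {1,3,5,6,9} → only 8 remains.
r9c5 = 7: row 9 has {1,4,5,6,8}; col 5 has {1,2,3,4,5,6,8,9}; region has {1,4,5,6} → only 7 remains.
r9c7 = 2: row 9 has {1,4,5,6,7,8}; col 7 has {1,3,4,5,7,8,9}; region has {1,4,5,6,7} → only 2 remains.
r2c2 = 6: row 2 has {2,4,7,8,9}; col 2 has {1,3,5,7,8,9}; region has {2,3,4,5,7,8,9} → only 6 remains.
r3c6 = 3: row 3 has {1,2,4,5,6,7,8,9}; col 6 has {1,4}; region has {1,2,4,5,6,7,8,9} → only 3 remains.
r4c1 = 1: row 4 has {2,3,5,7,8}; col 1 has {2,3,4,5,7,8,9}; region has {2,3,4,5,6,7,8,9} → only 1 remains.
r4c4 = 4: row 4 has {1,2,3,5,7,8}; col 4 has {1,6,8}; region has {1,2,3,5,7,8,9} → only 4 remains.
r4c6 = 6: row 4 has {1,2,3,4,5,7,8}; col 6 has {1,3,4}; region has {1,2,3,4,5,7,8,9} → only 6 remains.
r4c8 = 9: row 4 has {1,2,3,4,5,6,7,8}; col 8 has {2,6}; region has {2,4,6,7,8} → only 9 remains.
r6c7 = 6: row 6 has {1,3,5,7,8}; col 7 has {1,2,3,4,5,7,8,9}; region has {1,3,7,8} → only 6 remains.
r6c8 = 4: row 6 has {1,3,5,6,7,8}; col 8 has {2,6,9}; region has {1,3,6,7,8} → only 4 remains.
r7c1 = 6: row 7 has {1,3,4,8,9}; col 1 has {1,2,3,4,5,7,8,9}; region has {1,3,4,5,8,9} → only 6 remains.
r7c2 = 2: row 7 has {1,3,4,6,8,9}; col 2 has {1,3,5,6,7,8,9}; region has {1,3,4,5,6,8,9} → only 2 remains.
r7c4 = 7: row 7 has {1,2,3,4,6,8,9}; col 4 has {1,4,6,8}; region has {1,2,3,4,5,6,8,9} → only 7 remains.
r7c8 = 5: row 7 has {1,2,3,4,6,7,8,9}; col 8 has {2,4,6,9}; region has {1,3,4,6,7,8} → only 5 remains.
r8c2 = 4: row 8 has {1,3,5,6,9}; col 2 has {1,2,3,5,6,7,8,9}; region has {1,3,5,6,8,9} → only 4 remains.
r8c4 = 2: row 8 has {1,3,4,5,6,9}; col 4 has {1,4,6,7,8}; region has {1,3,4,5,6,8,9} → only 2 remains.
r8c6 = 7: row 8 has {1,2,3,4,5,6,9}; col 6 has {1,3,4,6}; region has {1,2,3,4,5,6,8,9} → only 7 remains.
r8c8 = 8: row 8 has {1,2,3,4,5,6,7,9}; col 8 has {2,4,5,6,9}; region has {1,2,4,5,6,7} → only 8 remains.
r9c6 = 9: row 9 has {1,2,4,5,6,7,8}; col 6 has {1,3,4,6,7}; region has {1,2,4,5,6,7,8} → only 9 remains.
r9c8 = 3: row 9 has {1,2,4,5,6,7,8,9}; col 8 has {2,4,5,6,8,9}; region has {1,2,4,5,6,7,8,9} → only 3 remains.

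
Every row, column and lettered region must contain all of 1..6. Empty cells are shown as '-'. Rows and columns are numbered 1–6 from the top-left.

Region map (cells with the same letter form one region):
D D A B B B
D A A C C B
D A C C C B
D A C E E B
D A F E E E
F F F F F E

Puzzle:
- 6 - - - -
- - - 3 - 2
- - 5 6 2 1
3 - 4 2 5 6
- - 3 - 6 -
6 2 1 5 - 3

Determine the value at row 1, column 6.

row 1, column 3 = 2 (sole candidate).
row 1, column 4 = 4 (sole candidate).
row 1, column 5 = 3 (sole candidate).
row 1, column 6 = 5: row 1 has {2,3,4,6}; col 6 has {1,2,3,6}; region has {1,2,3,4,6} → only 5 remains.

5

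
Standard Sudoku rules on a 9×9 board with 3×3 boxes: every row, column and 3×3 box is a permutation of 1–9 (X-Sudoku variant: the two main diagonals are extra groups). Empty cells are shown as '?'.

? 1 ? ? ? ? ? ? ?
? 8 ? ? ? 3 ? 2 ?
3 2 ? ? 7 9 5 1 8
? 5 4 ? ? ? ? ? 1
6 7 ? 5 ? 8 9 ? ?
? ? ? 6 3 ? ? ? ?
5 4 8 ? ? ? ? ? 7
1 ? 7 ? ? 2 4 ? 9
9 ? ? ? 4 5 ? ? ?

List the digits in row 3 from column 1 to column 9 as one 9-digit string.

row 3, column 3 = 6: row 3 has {1,2,3,5,7,8,9}; col 3 has {4,7,8}; box has {1,2,3,8}; main diagonal has {8} → only 6 remains.
row 3, column 4 = 4: row 3 has {1,2,3,5,6,7,8,9}; col 4 has {5,6}; box has {3,7,9} → only 4 remains.

326479518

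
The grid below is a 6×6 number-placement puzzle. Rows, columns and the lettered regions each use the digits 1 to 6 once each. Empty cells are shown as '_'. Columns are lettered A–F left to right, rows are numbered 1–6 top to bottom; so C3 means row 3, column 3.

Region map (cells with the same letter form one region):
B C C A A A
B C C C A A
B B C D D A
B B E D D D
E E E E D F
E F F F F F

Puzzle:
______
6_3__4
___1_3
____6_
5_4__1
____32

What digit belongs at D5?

F4 = 5 (sole candidate).
E5 = 2 (sole candidate).
A6 = 1 (sole candidate).
F1 = 6 (sole candidate).
E3 = 4 (sole candidate).
C4 = 2 (sole candidate).
D4 = 3 (sole candidate).
D5 = 6: row 5 has {1,2,4,5}; col 4 has {1,3}; region has {1,2,4,5} → only 6 remains.

6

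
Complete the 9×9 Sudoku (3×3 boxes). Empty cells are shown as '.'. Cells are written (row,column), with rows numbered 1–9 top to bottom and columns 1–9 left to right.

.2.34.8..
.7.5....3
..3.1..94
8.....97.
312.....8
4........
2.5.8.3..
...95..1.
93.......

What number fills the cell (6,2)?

(4,3) = 6 (sole candidate).
(4,2) = 5 (sole candidate).
(6,2) = 9: row 6 has {4}; col 2 has {1,2,3,5,7}; box has {1,2,3,4,5,6,8} → only 9 remains.

9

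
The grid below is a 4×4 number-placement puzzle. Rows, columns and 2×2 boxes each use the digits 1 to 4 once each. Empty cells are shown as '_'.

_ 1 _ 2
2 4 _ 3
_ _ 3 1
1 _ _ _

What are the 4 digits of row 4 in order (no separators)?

r1c1 = 3: row 1 has {1,2}; col 1 has {1,2}; box has {1,2,4} → only 3 remains.
r1c3 = 4: row 1 has {1,2,3}; col 3 has {3}; box has {2,3} → only 4 remains.
r2c3 = 1: row 2 has {2,3,4}; col 3 has {3,4}; box has {2,3,4} → only 1 remains.
r3c1 = 4: row 3 has {1,3}; col 1 has {1,2,3}; box has {1} → only 4 remains.
r3c2 = 2: row 3 has {1,3,4}; col 2 has {1,4}; box has {1,4} → only 2 remains.
r4c2 = 3: row 4 has {1}; col 2 has {1,2,4}; box has {1,2,4} → only 3 remains.
r4c3 = 2: row 4 has {1,3}; col 3 has {1,3,4}; box has {1,3} → only 2 remains.
r4c4 = 4: row 4 has {1,2,3}; col 4 has {1,2,3}; box has {1,2,3} → only 4 remains.

1324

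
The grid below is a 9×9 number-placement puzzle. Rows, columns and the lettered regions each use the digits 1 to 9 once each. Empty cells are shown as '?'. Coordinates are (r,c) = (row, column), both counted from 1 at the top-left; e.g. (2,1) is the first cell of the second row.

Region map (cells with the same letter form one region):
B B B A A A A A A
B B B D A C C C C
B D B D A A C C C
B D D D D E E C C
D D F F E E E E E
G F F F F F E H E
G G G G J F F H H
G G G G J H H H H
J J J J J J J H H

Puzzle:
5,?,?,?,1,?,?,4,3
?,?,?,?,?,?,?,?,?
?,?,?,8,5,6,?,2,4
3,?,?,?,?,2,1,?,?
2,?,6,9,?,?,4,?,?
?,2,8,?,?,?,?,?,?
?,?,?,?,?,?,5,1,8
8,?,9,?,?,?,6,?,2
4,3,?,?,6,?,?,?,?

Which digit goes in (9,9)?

7

(8,5) = 7 (sole candidate).
(1,2) = 6 (hidden single in row 1).
(3,7) = 3 (hidden single in row 3).
(2,4) = 3 (hidden single in row 2).
(4,8) = 8 (hidden single in row 4).
(5,2) = 1 (hidden single in row 5).
(7,5) = 9 (hidden single in row 7).
(4,5) = 4 (sole candidate).
(6,5) = 3 (sole candidate).
(5,5) = 8 (sole candidate).
(2,5) = 2 (sole candidate).
(1,4) = 7 (sole candidate).
(1,3) = 2 (sole candidate).
(2,2) = 8 (hidden single in row 2).
(2,3) = 4 (hidden single in row 2).
(7,4) = 2 (hidden single in row 7).
(7,3) = 3 (hidden single in row 7).
(7,1) = 6 (hidden single in row 7).
(6,9) = 6 (hidden single in row 6).
(2,8) = 6 (hidden single in row 2).
(4,4) = 6 (hidden single in row 4).
(6,8) = 5 (hidden single in row 6).
(8,8) = 3 (sole candidate).
(5,8) = 7 (sole candidate).
(5,9) = 5 (sole candidate).
(6,7) = 9 (sole candidate).
(8,6) = 4 (sole candidate).
(9,8) = 9 (sole candidate).
(9,9) = 7: row 9 has {3,4,6,9}; col 9 has {2,3,4,5,6,8}; region has {1,2,3,4,5,6,8,9} → only 7 remains.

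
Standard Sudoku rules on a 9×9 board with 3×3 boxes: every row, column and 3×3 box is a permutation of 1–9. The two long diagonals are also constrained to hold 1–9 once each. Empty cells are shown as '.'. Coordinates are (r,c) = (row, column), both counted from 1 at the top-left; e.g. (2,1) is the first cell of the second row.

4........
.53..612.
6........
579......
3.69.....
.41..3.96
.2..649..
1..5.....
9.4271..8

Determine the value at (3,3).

(4,6) = 8 (sole candidate).
(5,2) = 8 (sole candidate).
(5,5) = 1 (sole candidate).
(6,1) = 2 (sole candidate).
(6,4) = 7 (sole candidate).
(6,5) = 5 (sole candidate).
(6,7) = 8 (sole candidate).
(7,3) = 5 (sole candidate).
(8,6) = 9 (sole candidate).
(1,9) = 3 (sole candidate).
(3,7) = 4 (sole candidate).
(4,4) = 6 (sole candidate).
(5,6) = 2 (sole candidate).
(8,2) = 6 (sole candidate).
(8,8) = 7 (sole candidate).
(9,2) = 3 (sole candidate).
(3,3) = 2: row 3 has {4,6}; col 3 has {1,3,4,5,6,9}; box has {3,4,5,6}; main diagonal has {1,3,4,5,6,7,8,9} → only 2 remains.

2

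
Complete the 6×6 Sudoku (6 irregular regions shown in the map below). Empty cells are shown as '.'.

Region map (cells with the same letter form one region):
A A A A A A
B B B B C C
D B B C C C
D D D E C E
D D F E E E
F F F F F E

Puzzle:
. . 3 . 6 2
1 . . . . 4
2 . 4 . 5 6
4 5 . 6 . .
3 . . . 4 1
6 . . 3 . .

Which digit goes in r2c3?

r1c1 = 5: row 1 has {2,3,6}; col 1 has {1,2,3,4,6}; region has {2,3,6} → only 5 remains.
r3c2 = 3: row 3 has {2,4,5,6}; col 2 has {5}; region has {1,4} → only 3 remains.
r3c4 = 1: row 3 has {2,3,4,5,6}; col 4 has {3,6}; region has {4,5,6} → only 1 remains.
r4c3 = 1: row 4 has {4,5,6}; col 3 has {3,4}; region has {2,3,4,5} → only 1 remains.
r4c6 = 3: row 4 has {1,4,5,6}; col 6 has {1,2,4,6}; region has {1,4,6} → only 3 remains.
r5c2 = 6: row 5 has {1,3,4}; col 2 has {3,5}; region has {1,2,3,4,5} → only 6 remains.
r6c6 = 5: row 6 has {3,6}; col 6 has {1,2,3,4,6}; region has {1,3,4,6} → only 5 remains.
r1c4 = 4: row 1 has {2,3,5,6}; col 4 has {1,3,6}; region has {2,3,5,6} → only 4 remains.
r2c2 = 2: row 2 has {1,4}; col 2 has {3,5,6}; region has {1,3,4} → only 2 remains.
r2c4 = 5: row 2 has {1,2,4}; col 4 has {1,3,4,6}; region has {1,2,3,4} → only 5 remains.
r2c5 = 3: row 2 has {1,2,4,5}; col 5 has {4,5,6}; region has {1,4,5,6} → only 3 remains.
r4c5 = 2: row 4 has {1,3,4,5,6}; col 5 has {3,4,5,6}; region has {1,3,4,5,6} → only 2 remains.
r5c4 = 2: row 5 has {1,3,4,6}; col 4 has {1,3,4,5,6}; region has {1,3,4,5,6} → only 2 remains.
r6c3 = 2: row 6 has {3,5,6}; col 3 has {1,3,4}; region has {3,6} → only 2 remains.
r6c5 = 1: row 6 has {2,3,5,6}; col 5 has {2,3,4,5,6}; region has {2,3,6} → only 1 remains.
r1c2 = 1: row 1 has {2,3,4,5,6}; col 2 has {2,3,5,6}; region has {2,3,4,5,6} → only 1 remains.
r2c3 = 6: row 2 has {1,2,3,4,5}; col 3 has {1,2,3,4}; region has {1,2,3,4,5} → only 6 remains.

6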